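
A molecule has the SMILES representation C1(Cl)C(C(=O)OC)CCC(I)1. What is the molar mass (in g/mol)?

Atom tally by fragment:
  cyclopentane ring core → C:5 H:10
  (− 3 ring H displaced by substituents)
  + Cl → Cl:1
  + COOCH3 → C:2 H:3 O:2
  + I → I:1
Element totals:
  C: 7
  H: 10
  Cl: 1
  I: 1
  O: 2
Molecular formula: C7H10ClIO2.
  M = 7(12.011) + 10(1.008) + 35.45 + 126.904 + 2(15.999)
    = 84.077 + 10.080 + 35.450 + 126.904 + 31.998 = 288.509

288.51 g/mol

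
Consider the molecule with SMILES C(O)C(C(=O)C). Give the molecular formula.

C4H8O2

Atom tally by fragment:
  HOCH2 → C:1 H:3 O:1
  CH2COCH3 → C:3 H:5 O:1
Element totals:
  C: 4
  H: 8
  O: 2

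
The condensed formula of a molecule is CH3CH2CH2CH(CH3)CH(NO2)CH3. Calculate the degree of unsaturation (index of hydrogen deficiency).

Atom tally by fragment:
  CH3 → C:1 H:3
  CH2 → C:1 H:2
  CH2 → C:1 H:2
  CH(CH3) → C:2 H:4
  CH(NO2) → C:1 H:1 N:1 O:2
  CH3 → C:1 H:3
Element totals:
  C: 7
  H: 15
  N: 1
  O: 2
Molecular formula: C7H15NO2.
DoU = (2C + 2 + N − H − X) / 2 = (2·7 + 2 + 1 − 15 − 0) / 2 = 1.

1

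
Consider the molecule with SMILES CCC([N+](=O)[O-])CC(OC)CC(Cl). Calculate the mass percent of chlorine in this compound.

16.91%

Atom tally by fragment:
  CH3 → C:1 H:3
  CH2 → C:1 H:2
  CH(NO2) → C:1 H:1 N:1 O:2
  CH2 → C:1 H:2
  CH(OCH3) → C:2 H:4 O:1
  CH2 → C:1 H:2
  CH2Cl → C:1 H:2 Cl:1
Element totals:
  C: 8
  H: 16
  Cl: 1
  N: 1
  O: 3
Molecular formula: C8H16ClNO3.
Molar mass = 209.670 g/mol.
Mass from Cl: 1 × 35.45 = 35.450 g/mol.
%Cl = 35.450 / 209.670 × 100 = 16.91%.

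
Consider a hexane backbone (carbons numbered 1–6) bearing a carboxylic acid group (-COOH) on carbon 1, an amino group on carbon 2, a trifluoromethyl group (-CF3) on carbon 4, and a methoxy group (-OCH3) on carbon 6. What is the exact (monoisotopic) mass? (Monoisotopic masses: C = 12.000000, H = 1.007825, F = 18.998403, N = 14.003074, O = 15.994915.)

Atom tally by fragment:
  HOOCCH2 → C:2 H:3 O:2
  CH(NH2) → C:1 H:3 N:1
  CH2 → C:1 H:2
  CH(CF3) → C:2 H:1 F:3
  CH2 → C:1 H:2
  CH2OCH3 → C:2 H:5 O:1
Element totals:
  C: 9
  H: 16
  F: 3
  N: 1
  O: 3
Molecular formula: C9H16F3NO3.
  M = 9(12.0) + 16(1.007825) + 3(18.998403) + 14.003074 + 3(15.994915)
    = 108.000000 + 16.125200 + 56.995209 + 14.003074 + 47.984745 = 243.108228

243.1082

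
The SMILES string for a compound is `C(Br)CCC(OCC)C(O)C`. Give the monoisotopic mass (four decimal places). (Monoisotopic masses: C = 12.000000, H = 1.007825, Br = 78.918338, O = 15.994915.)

224.0412

Atom tally by fragment:
  BrCH2 → C:1 H:2 Br:1
  CH2 → C:1 H:2
  CH2 → C:1 H:2
  CH(OC2H5) → C:3 H:6 O:1
  CH(OH) → C:1 H:2 O:1
  CH3 → C:1 H:3
Element totals:
  C: 8
  H: 17
  Br: 1
  O: 2
Molecular formula: C8H17BrO2.
  M = 8(12.0) + 17(1.007825) + 78.918338 + 2(15.994915)
    = 96.000000 + 17.133025 + 78.918338 + 31.989830 = 224.041193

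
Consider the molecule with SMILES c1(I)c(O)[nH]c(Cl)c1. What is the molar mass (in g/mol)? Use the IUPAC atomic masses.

Atom tally by fragment:
  pyrrole ring core → C:4 H:5 N:1
  (− 3 ring H displaced by substituents)
  + I → I:1
  + OH → O:1 H:1
  + Cl → Cl:1
Element totals:
  C: 4
  H: 3
  Cl: 1
  I: 1
  N: 1
  O: 1
Molecular formula: C4H3ClINO.
  M = 4(12.011) + 3(1.008) + 35.45 + 126.904 + 14.007 + 15.999
    = 48.044 + 3.024 + 35.450 + 126.904 + 14.007 + 15.999 = 243.428

243.43 g/mol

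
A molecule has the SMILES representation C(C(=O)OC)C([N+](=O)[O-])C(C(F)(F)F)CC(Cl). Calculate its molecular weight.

Atom tally by fragment:
  CH3OOCCH2 → C:3 H:5 O:2
  CH(NO2) → C:1 H:1 N:1 O:2
  CH(CF3) → C:2 H:1 F:3
  CH2 → C:1 H:2
  CH2Cl → C:1 H:2 Cl:1
Element totals:
  C: 8
  H: 11
  Cl: 1
  F: 3
  N: 1
  O: 4
Molecular formula: C8H11ClF3NO4.
  M = 8(12.011) + 11(1.008) + 35.45 + 3(18.998) + 14.007 + 4(15.999)
    = 96.088 + 11.088 + 35.450 + 56.994 + 14.007 + 63.996 = 277.623

277.62 g/mol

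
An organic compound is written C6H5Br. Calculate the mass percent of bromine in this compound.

Atom tally by fragment:
  benzene ring core → C:6 H:6
  (− 1 ring H displaced by substituents)
  + Br → Br:1
Element totals:
  C: 6
  H: 5
  Br: 1
Molecular formula: C6H5Br.
Molar mass = 157.010 g/mol.
Mass from Br: 1 × 79.904 = 79.904 g/mol.
%Br = 79.904 / 157.010 × 100 = 50.89%.

50.89%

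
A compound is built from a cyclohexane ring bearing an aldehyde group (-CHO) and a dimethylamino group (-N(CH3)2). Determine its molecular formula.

Atom tally by fragment:
  cyclohexane ring core → C:6 H:12
  (− 2 ring H displaced by substituents)
  + CHO → C:1 H:1 O:1
  + N(CH3)2 → N:1 C:2 H:6
Element totals:
  C: 9
  H: 17
  N: 1
  O: 1

C9H17NO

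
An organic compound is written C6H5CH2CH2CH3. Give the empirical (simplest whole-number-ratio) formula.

C3H4

Element totals:
  C: 9
  H: 12
Molecular formula: C9H12.
gcd of subscripts = 3; dividing each by 3:
  C: 9/3 = 3
  H: 12/3 = 4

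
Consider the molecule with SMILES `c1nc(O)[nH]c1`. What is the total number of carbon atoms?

3

Atom tally by fragment:
  imidazole ring core → C:3 H:4 N:2
  (− 1 ring H displaced by substituents)
  + OH → O:1 H:1
Element totals:
  C: 3
  H: 4
  N: 2
  O: 1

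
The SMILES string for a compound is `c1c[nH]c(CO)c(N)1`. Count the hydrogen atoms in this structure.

Atom tally by fragment:
  pyrrole ring core → C:4 H:5 N:1
  (− 2 ring H displaced by substituents)
  + CH2OH → C:1 H:3 O:1
  + NH2 → N:1 H:2
Element totals:
  C: 5
  H: 8
  N: 2
  O: 1

8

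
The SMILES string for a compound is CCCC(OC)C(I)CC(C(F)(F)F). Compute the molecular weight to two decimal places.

324.12 g/mol

Atom tally by fragment:
  CH3 → C:1 H:3
  CH2 → C:1 H:2
  CH2 → C:1 H:2
  CH(OCH3) → C:2 H:4 O:1
  CH(I) → C:1 H:1 I:1
  CH2 → C:1 H:2
  CH2CF3 → C:2 H:2 F:3
Element totals:
  C: 9
  H: 16
  F: 3
  I: 1
  O: 1
Molecular formula: C9H16F3IO.
  M = 9(12.011) + 16(1.008) + 3(18.998) + 126.904 + 15.999
    = 108.099 + 16.128 + 56.994 + 126.904 + 15.999 = 324.124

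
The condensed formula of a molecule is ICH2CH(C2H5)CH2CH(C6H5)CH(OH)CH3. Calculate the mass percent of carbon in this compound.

50.61%

Atom tally by fragment:
  ICH2 → C:1 H:2 I:1
  CH(C2H5) → C:3 H:6
  CH2 → C:1 H:2
  CH(C6H5) → C:7 H:6
  CH(OH) → C:1 H:2 O:1
  CH3 → C:1 H:3
Element totals:
  C: 14
  H: 21
  I: 1
  O: 1
Molecular formula: C14H21IO.
Molar mass = 332.225 g/mol.
Mass from C: 14 × 12.011 = 168.154 g/mol.
%C = 168.154 / 332.225 × 100 = 50.61%.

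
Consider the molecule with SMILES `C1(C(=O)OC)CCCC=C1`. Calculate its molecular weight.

Atom tally by fragment:
  cyclohexene ring core → C:6 H:10
  (− 1 ring H displaced by substituents)
  + COOCH3 → C:2 H:3 O:2
Element totals:
  C: 8
  H: 12
  O: 2
Molecular formula: C8H12O2.
  M = 8(12.011) + 12(1.008) + 2(15.999)
    = 96.088 + 12.096 + 31.998 = 140.182

140.18 g/mol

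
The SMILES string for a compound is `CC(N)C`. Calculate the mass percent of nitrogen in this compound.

Atom tally by fragment:
  CH3 → C:1 H:3
  CH(NH2) → C:1 H:3 N:1
  CH3 → C:1 H:3
Element totals:
  C: 3
  H: 9
  N: 1
Molecular formula: C3H9N.
Molar mass = 59.112 g/mol.
Mass from N: 1 × 14.007 = 14.007 g/mol.
%N = 14.007 / 59.112 × 100 = 23.70%.

23.70%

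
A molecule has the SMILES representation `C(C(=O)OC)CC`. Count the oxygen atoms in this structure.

Atom tally by fragment:
  CH3OOCCH2 → C:3 H:5 O:2
  CH2 → C:1 H:2
  CH3 → C:1 H:3
Element totals:
  C: 5
  H: 10
  O: 2

2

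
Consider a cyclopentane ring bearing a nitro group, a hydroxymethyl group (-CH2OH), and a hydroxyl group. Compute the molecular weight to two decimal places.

Atom tally by fragment:
  cyclopentane ring core → C:5 H:10
  (− 3 ring H displaced by substituents)
  + NO2 → N:1 O:2
  + CH2OH → C:1 H:3 O:1
  + OH → O:1 H:1
Element totals:
  C: 6
  H: 11
  N: 1
  O: 4
Molecular formula: C6H11NO4.
  M = 6(12.011) + 11(1.008) + 14.007 + 4(15.999)
    = 72.066 + 11.088 + 14.007 + 63.996 = 161.157

161.16 g/mol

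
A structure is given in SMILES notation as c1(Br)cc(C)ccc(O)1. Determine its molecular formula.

C7H7BrO

Atom tally by fragment:
  benzene ring core → C:6 H:6
  (− 3 ring H displaced by substituents)
  + Br → Br:1
  + CH3 → C:1 H:3
  + OH → O:1 H:1
Element totals:
  C: 7
  H: 7
  Br: 1
  O: 1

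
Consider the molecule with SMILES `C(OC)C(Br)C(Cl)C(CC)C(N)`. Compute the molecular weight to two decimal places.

258.58 g/mol

Atom tally by fragment:
  CH3OCH2 → C:2 H:5 O:1
  CH(Br) → C:1 H:1 Br:1
  CH(Cl) → C:1 H:1 Cl:1
  CH(C2H5) → C:3 H:6
  CH2NH2 → C:1 H:4 N:1
Element totals:
  C: 8
  H: 17
  Br: 1
  Cl: 1
  N: 1
  O: 1
Molecular formula: C8H17BrClNO.
  M = 8(12.011) + 17(1.008) + 79.904 + 35.45 + 14.007 + 15.999
    = 96.088 + 17.136 + 79.904 + 35.450 + 14.007 + 15.999 = 258.584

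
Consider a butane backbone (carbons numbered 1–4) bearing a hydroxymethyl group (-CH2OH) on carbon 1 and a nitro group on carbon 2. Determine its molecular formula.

C5H11NO3

Atom tally by fragment:
  HOCH2CH2 → C:2 H:5 O:1
  CH(NO2) → C:1 H:1 N:1 O:2
  CH2 → C:1 H:2
  CH3 → C:1 H:3
Element totals:
  C: 5
  H: 11
  N: 1
  O: 3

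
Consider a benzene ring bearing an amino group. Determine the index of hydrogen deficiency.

Atom tally by fragment:
  benzene ring core → C:6 H:6
  (− 1 ring H displaced by substituents)
  + NH2 → N:1 H:2
Element totals:
  C: 6
  H: 7
  N: 1
Molecular formula: C6H7N.
DoU = (2C + 2 + N − H − X) / 2 = (2·6 + 2 + 1 − 7 − 0) / 2 = 4.

4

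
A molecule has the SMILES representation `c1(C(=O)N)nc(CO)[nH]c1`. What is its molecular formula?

Atom tally by fragment:
  imidazole ring core → C:3 H:4 N:2
  (− 2 ring H displaced by substituents)
  + CONH2 → C:1 H:2 O:1 N:1
  + CH2OH → C:1 H:3 O:1
Element totals:
  C: 5
  H: 7
  N: 3
  O: 2

C5H7N3O2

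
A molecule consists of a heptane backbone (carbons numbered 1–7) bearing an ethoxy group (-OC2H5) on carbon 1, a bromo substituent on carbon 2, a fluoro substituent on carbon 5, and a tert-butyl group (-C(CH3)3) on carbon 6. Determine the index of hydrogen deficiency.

0

Atom tally by fragment:
  C2H5OCH2 → C:3 H:7 O:1
  CH(Br) → C:1 H:1 Br:1
  CH2 → C:1 H:2
  CH2 → C:1 H:2
  CH(F) → C:1 H:1 F:1
  CH(C(CH3)3) → C:5 H:10
  CH3 → C:1 H:3
Element totals:
  C: 13
  H: 26
  Br: 1
  F: 1
  O: 1
Molecular formula: C13H26BrFO.
DoU = (2C + 2 + N − H − X) / 2 = (2·13 + 2 + 0 − 26 − 2) / 2 = 0.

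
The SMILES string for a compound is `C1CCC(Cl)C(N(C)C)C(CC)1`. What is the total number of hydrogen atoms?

20

Atom tally by fragment:
  cyclohexane ring core → C:6 H:12
  (− 3 ring H displaced by substituents)
  + Cl → Cl:1
  + N(CH3)2 → N:1 C:2 H:6
  + C2H5 → C:2 H:5
Element totals:
  C: 10
  H: 20
  Cl: 1
  N: 1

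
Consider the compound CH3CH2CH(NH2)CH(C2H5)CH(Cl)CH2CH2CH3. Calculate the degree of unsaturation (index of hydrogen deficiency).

Atom tally by fragment:
  CH3 → C:1 H:3
  CH2 → C:1 H:2
  CH(NH2) → C:1 H:3 N:1
  CH(C2H5) → C:3 H:6
  CH(Cl) → C:1 H:1 Cl:1
  CH2 → C:1 H:2
  CH2 → C:1 H:2
  CH3 → C:1 H:3
Element totals:
  C: 10
  H: 22
  Cl: 1
  N: 1
Molecular formula: C10H22ClN.
DoU = (2C + 2 + N − H − X) / 2 = (2·10 + 2 + 1 − 22 − 1) / 2 = 0.

0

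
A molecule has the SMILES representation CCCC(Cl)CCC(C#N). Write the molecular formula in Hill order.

C8H14ClN

Atom tally by fragment:
  CH3 → C:1 H:3
  CH2 → C:1 H:2
  CH2 → C:1 H:2
  CH(Cl) → C:1 H:1 Cl:1
  CH2 → C:1 H:2
  CH2 → C:1 H:2
  CH2CN → C:2 H:2 N:1
Element totals:
  C: 8
  H: 14
  Cl: 1
  N: 1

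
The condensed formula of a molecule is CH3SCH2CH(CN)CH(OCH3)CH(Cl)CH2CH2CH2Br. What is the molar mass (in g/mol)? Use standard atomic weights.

314.67 g/mol

Element totals:
  C: 10
  H: 17
  Br: 1
  Cl: 1
  N: 1
  O: 1
  S: 1
Molecular formula: C10H17BrClNOS.
  M = 10(12.011) + 17(1.008) + 79.904 + 35.45 + 14.007 + 15.999 + 32.06
    = 120.110 + 17.136 + 79.904 + 35.450 + 14.007 + 15.999 + 32.060 = 314.666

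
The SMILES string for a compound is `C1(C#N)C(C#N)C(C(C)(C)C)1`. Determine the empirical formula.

C9H12N2

Atom tally by fragment:
  cyclopropane ring core → C:3 H:6
  (− 3 ring H displaced by substituents)
  + CN → C:1 N:1
  + CN → C:1 N:1
  + C(CH3)3 → C:4 H:9
Element totals:
  C: 9
  H: 12
  N: 2
Molecular formula: C9H12N2.
gcd of subscripts (9, 12, 2) = 1, so the empirical formula equals the molecular formula.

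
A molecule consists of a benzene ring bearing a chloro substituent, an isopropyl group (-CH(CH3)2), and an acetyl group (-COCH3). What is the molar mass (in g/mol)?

196.67 g/mol

Atom tally by fragment:
  benzene ring core → C:6 H:6
  (− 3 ring H displaced by substituents)
  + Cl → Cl:1
  + CH(CH3)2 → C:3 H:7
  + COCH3 → C:2 H:3 O:1
Element totals:
  C: 11
  H: 13
  Cl: 1
  O: 1
Molecular formula: C11H13ClO.
  M = 11(12.011) + 13(1.008) + 35.45 + 15.999
    = 132.121 + 13.104 + 35.450 + 15.999 = 196.674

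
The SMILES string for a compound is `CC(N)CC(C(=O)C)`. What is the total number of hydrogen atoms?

13

Atom tally by fragment:
  CH3 → C:1 H:3
  CH(NH2) → C:1 H:3 N:1
  CH2 → C:1 H:2
  CH2COCH3 → C:3 H:5 O:1
Element totals:
  C: 6
  H: 13
  N: 1
  O: 1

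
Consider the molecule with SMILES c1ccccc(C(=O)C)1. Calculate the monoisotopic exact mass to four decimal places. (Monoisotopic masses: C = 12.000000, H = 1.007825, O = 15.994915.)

120.0575

Atom tally by fragment:
  benzene ring core → C:6 H:6
  (− 1 ring H displaced by substituents)
  + COCH3 → C:2 H:3 O:1
Element totals:
  C: 8
  H: 8
  O: 1
Molecular formula: C8H8O.
  M = 8(12.0) + 8(1.007825) + 15.994915
    = 96.000000 + 8.062600 + 15.994915 = 120.057515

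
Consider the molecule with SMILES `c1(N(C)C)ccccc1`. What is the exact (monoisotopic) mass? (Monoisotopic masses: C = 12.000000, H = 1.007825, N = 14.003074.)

Atom tally by fragment:
  benzene ring core → C:6 H:6
  (− 1 ring H displaced by substituents)
  + N(CH3)2 → N:1 C:2 H:6
Element totals:
  C: 8
  H: 11
  N: 1
Molecular formula: C8H11N.
  M = 8(12.0) + 11(1.007825) + 14.003074
    = 96.000000 + 11.086075 + 14.003074 = 121.089149

121.0891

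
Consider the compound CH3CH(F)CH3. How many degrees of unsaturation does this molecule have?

Element totals:
  C: 3
  H: 7
  F: 1
Molecular formula: C3H7F.
DoU = (2C + 2 + N − H − X) / 2 = (2·3 + 2 + 0 − 7 − 1) / 2 = 0.

0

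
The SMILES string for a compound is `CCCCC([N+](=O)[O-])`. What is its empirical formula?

C5H11NO2

Atom tally by fragment:
  CH3 → C:1 H:3
  CH2 → C:1 H:2
  CH2 → C:1 H:2
  CH2 → C:1 H:2
  CH2NO2 → C:1 H:2 N:1 O:2
Element totals:
  C: 5
  H: 11
  N: 1
  O: 2
Molecular formula: C5H11NO2.
gcd of subscripts (5, 11, 1, 2) = 1, so the empirical formula equals the molecular formula.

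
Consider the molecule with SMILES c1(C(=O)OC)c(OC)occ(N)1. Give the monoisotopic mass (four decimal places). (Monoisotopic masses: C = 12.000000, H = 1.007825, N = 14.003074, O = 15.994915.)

171.0532

Atom tally by fragment:
  furan ring core → C:4 H:4 O:1
  (− 3 ring H displaced by substituents)
  + COOCH3 → C:2 H:3 O:2
  + OCH3 → C:1 H:3 O:1
  + NH2 → N:1 H:2
Element totals:
  C: 7
  H: 9
  N: 1
  O: 4
Molecular formula: C7H9NO4.
  M = 7(12.0) + 9(1.007825) + 14.003074 + 4(15.994915)
    = 84.000000 + 9.070425 + 14.003074 + 63.979660 = 171.053159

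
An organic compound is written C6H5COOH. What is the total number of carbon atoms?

7

Atom tally by fragment:
  benzene ring core → C:6 H:6
  (− 1 ring H displaced by substituents)
  + COOH → C:1 H:1 O:2
Element totals:
  C: 7
  H: 6
  O: 2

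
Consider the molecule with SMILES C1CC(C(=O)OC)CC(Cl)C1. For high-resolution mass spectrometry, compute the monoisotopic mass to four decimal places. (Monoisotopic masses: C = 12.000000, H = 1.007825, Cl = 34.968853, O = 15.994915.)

176.0604

Atom tally by fragment:
  cyclohexane ring core → C:6 H:12
  (− 2 ring H displaced by substituents)
  + COOCH3 → C:2 H:3 O:2
  + Cl → Cl:1
Element totals:
  C: 8
  H: 13
  Cl: 1
  O: 2
Molecular formula: C8H13ClO2.
  M = 8(12.0) + 13(1.007825) + 34.968853 + 2(15.994915)
    = 96.000000 + 13.101725 + 34.968853 + 31.989830 = 176.060408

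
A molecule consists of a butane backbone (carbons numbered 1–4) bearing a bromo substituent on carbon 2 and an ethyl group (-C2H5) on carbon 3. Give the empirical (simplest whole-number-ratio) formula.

Atom tally by fragment:
  CH3 → C:1 H:3
  CH(Br) → C:1 H:1 Br:1
  CH(C2H5) → C:3 H:6
  CH3 → C:1 H:3
Element totals:
  C: 6
  H: 13
  Br: 1
Molecular formula: C6H13Br.
gcd of subscripts (1, 6, 13) = 1, so the empirical formula equals the molecular formula.

C6H13Br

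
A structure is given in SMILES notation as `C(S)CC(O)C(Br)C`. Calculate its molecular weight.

Atom tally by fragment:
  HSCH2 → C:1 H:3 S:1
  CH2 → C:1 H:2
  CH(OH) → C:1 H:2 O:1
  CH(Br) → C:1 H:1 Br:1
  CH3 → C:1 H:3
Element totals:
  C: 5
  H: 11
  Br: 1
  O: 1
  S: 1
Molecular formula: C5H11BrOS.
  M = 5(12.011) + 11(1.008) + 79.904 + 15.999 + 32.06
    = 60.055 + 11.088 + 79.904 + 15.999 + 32.060 = 199.106

199.11 g/mol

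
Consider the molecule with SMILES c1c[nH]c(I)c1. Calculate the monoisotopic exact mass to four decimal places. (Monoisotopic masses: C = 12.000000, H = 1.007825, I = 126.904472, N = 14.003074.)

192.9388

Atom tally by fragment:
  pyrrole ring core → C:4 H:5 N:1
  (− 1 ring H displaced by substituents)
  + I → I:1
Element totals:
  C: 4
  H: 4
  I: 1
  N: 1
Molecular formula: C4H4IN.
  M = 4(12.0) + 4(1.007825) + 126.904472 + 14.003074
    = 48.000000 + 4.031300 + 126.904472 + 14.003074 = 192.938846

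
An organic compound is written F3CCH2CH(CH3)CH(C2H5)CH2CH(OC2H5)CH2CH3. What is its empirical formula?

C13H25F3O

Atom tally by fragment:
  F3CCH2 → C:2 H:2 F:3
  CH(CH3) → C:2 H:4
  CH(C2H5) → C:3 H:6
  CH2 → C:1 H:2
  CH(OC2H5) → C:3 H:6 O:1
  CH2 → C:1 H:2
  CH3 → C:1 H:3
Element totals:
  C: 13
  H: 25
  F: 3
  O: 1
Molecular formula: C13H25F3O.
gcd of subscripts (13, 3, 25, 1) = 1, so the empirical formula equals the molecular formula.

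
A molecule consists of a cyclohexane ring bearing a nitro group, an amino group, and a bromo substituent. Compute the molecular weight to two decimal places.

Atom tally by fragment:
  cyclohexane ring core → C:6 H:12
  (− 3 ring H displaced by substituents)
  + NO2 → N:1 O:2
  + NH2 → N:1 H:2
  + Br → Br:1
Element totals:
  C: 6
  H: 11
  Br: 1
  N: 2
  O: 2
Molecular formula: C6H11BrN2O2.
  M = 6(12.011) + 11(1.008) + 79.904 + 2(14.007) + 2(15.999)
    = 72.066 + 11.088 + 79.904 + 28.014 + 31.998 = 223.070

223.07 g/mol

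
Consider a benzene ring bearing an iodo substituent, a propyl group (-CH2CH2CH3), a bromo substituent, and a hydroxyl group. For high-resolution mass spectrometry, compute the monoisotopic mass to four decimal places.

Atom tally by fragment:
  benzene ring core → C:6 H:6
  (− 4 ring H displaced by substituents)
  + I → I:1
  + CH2CH2CH3 → C:3 H:7
  + Br → Br:1
  + OH → O:1 H:1
Element totals:
  C: 9
  H: 10
  Br: 1
  I: 1
  O: 1
Molecular formula: C9H10BrIO.
  M = 9(12.0) + 10(1.007825) + 78.918338 + 126.904472 + 15.994915
    = 108.000000 + 10.078250 + 78.918338 + 126.904472 + 15.994915 = 339.895975

339.8960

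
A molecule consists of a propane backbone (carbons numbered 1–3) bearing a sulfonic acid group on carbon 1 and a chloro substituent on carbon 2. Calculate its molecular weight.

Atom tally by fragment:
  HO3SCH2 → C:1 H:3 S:1 O:3
  CH(Cl) → C:1 H:1 Cl:1
  CH3 → C:1 H:3
Element totals:
  C: 3
  H: 7
  Cl: 1
  O: 3
  S: 1
Molecular formula: C3H7ClO3S.
  M = 3(12.011) + 7(1.008) + 35.45 + 3(15.999) + 32.06
    = 36.033 + 7.056 + 35.450 + 47.997 + 32.060 = 158.596

158.60 g/mol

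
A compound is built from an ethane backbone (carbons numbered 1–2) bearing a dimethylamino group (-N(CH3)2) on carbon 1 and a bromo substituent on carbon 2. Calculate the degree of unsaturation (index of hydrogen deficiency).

0

Atom tally by fragment:
  (CH3)2NCH2 → C:3 H:8 N:1
  CH2Br → C:1 H:2 Br:1
Element totals:
  C: 4
  H: 10
  Br: 1
  N: 1
Molecular formula: C4H10BrN.
DoU = (2C + 2 + N − H − X) / 2 = (2·4 + 2 + 1 − 10 − 1) / 2 = 0.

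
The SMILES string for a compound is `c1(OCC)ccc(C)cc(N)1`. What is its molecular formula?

C9H13NO

Atom tally by fragment:
  benzene ring core → C:6 H:6
  (− 3 ring H displaced by substituents)
  + OC2H5 → C:2 H:5 O:1
  + CH3 → C:1 H:3
  + NH2 → N:1 H:2
Element totals:
  C: 9
  H: 13
  N: 1
  O: 1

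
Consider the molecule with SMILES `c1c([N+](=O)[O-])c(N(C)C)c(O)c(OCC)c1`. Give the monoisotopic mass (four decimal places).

Atom tally by fragment:
  benzene ring core → C:6 H:6
  (− 4 ring H displaced by substituents)
  + NO2 → N:1 O:2
  + N(CH3)2 → N:1 C:2 H:6
  + OH → O:1 H:1
  + OC2H5 → C:2 H:5 O:1
Element totals:
  C: 10
  H: 14
  N: 2
  O: 4
Molecular formula: C10H14N2O4.
  M = 10(12.0) + 14(1.007825) + 2(14.003074) + 4(15.994915)
    = 120.000000 + 14.109550 + 28.006148 + 63.979660 = 226.095358

226.0954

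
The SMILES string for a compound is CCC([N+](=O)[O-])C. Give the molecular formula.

Atom tally by fragment:
  CH3 → C:1 H:3
  CH2 → C:1 H:2
  CH(NO2) → C:1 H:1 N:1 O:2
  CH3 → C:1 H:3
Element totals:
  C: 4
  H: 9
  N: 1
  O: 2

C4H9NO2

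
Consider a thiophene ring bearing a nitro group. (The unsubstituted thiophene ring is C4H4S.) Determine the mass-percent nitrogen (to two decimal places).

10.85%

Atom tally by fragment:
  thiophene ring core → C:4 H:4 S:1
  (− 1 ring H displaced by substituents)
  + NO2 → N:1 O:2
Element totals:
  C: 4
  H: 3
  N: 1
  O: 2
  S: 1
Molecular formula: C4H3NO2S.
Molar mass = 129.133 g/mol.
Mass from N: 1 × 14.007 = 14.007 g/mol.
%N = 14.007 / 129.133 × 100 = 10.85%.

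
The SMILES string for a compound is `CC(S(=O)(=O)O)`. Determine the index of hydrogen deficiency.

0

Atom tally by fragment:
  CH3 → C:1 H:3
  CH2SO3H → C:1 H:3 S:1 O:3
Element totals:
  C: 2
  H: 6
  O: 3
  S: 1
Molecular formula: C2H6O3S.
DoU = (2C + 2 + N − H − X) / 2 = (2·2 + 2 + 0 − 6 − 0) / 2 = 0.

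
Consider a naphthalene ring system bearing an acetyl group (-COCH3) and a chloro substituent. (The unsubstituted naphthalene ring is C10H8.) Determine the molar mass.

Atom tally by fragment:
  naphthalene ring system core → C:10 H:8
  (− 2 ring H displaced by substituents)
  + COCH3 → C:2 H:3 O:1
  + Cl → Cl:1
Element totals:
  C: 12
  H: 9
  Cl: 1
  O: 1
Molecular formula: C12H9ClO.
  M = 12(12.011) + 9(1.008) + 35.45 + 15.999
    = 144.132 + 9.072 + 35.450 + 15.999 = 204.653

204.65 g/mol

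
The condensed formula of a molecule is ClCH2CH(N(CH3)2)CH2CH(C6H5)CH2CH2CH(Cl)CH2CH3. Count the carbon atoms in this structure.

17

Element totals:
  C: 17
  H: 27
  Cl: 2
  N: 1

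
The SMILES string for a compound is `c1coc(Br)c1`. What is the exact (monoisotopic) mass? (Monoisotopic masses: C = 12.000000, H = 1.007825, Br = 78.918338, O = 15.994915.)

Atom tally by fragment:
  furan ring core → C:4 H:4 O:1
  (− 1 ring H displaced by substituents)
  + Br → Br:1
Element totals:
  C: 4
  H: 3
  Br: 1
  O: 1
Molecular formula: C4H3BrO.
  M = 4(12.0) + 3(1.007825) + 78.918338 + 15.994915
    = 48.000000 + 3.023475 + 78.918338 + 15.994915 = 145.936728

145.9367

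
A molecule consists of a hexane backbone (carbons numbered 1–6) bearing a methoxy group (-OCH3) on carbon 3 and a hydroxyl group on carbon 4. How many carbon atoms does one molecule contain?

Atom tally by fragment:
  CH3 → C:1 H:3
  CH2 → C:1 H:2
  CH(OCH3) → C:2 H:4 O:1
  CH(OH) → C:1 H:2 O:1
  CH2 → C:1 H:2
  CH3 → C:1 H:3
Element totals:
  C: 7
  H: 16
  O: 2

7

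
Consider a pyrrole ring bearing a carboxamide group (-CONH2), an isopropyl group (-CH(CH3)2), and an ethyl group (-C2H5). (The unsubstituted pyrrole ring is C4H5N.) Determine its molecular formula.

Atom tally by fragment:
  pyrrole ring core → C:4 H:5 N:1
  (− 3 ring H displaced by substituents)
  + CONH2 → C:1 H:2 O:1 N:1
  + CH(CH3)2 → C:3 H:7
  + C2H5 → C:2 H:5
Element totals:
  C: 10
  H: 16
  N: 2
  O: 1

C10H16N2O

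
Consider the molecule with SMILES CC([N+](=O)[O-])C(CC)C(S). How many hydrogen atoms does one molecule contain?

Atom tally by fragment:
  CH3 → C:1 H:3
  CH(NO2) → C:1 H:1 N:1 O:2
  CH(C2H5) → C:3 H:6
  CH2SH → C:1 H:3 S:1
Element totals:
  C: 6
  H: 13
  N: 1
  O: 2
  S: 1

13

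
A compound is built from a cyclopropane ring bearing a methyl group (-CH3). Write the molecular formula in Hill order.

Atom tally by fragment:
  cyclopropane ring core → C:3 H:6
  (− 1 ring H displaced by substituents)
  + CH3 → C:1 H:3
Element totals:
  C: 4
  H: 8

C4H8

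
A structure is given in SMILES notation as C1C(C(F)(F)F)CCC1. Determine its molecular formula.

C6H9F3

Atom tally by fragment:
  cyclopentane ring core → C:5 H:10
  (− 1 ring H displaced by substituents)
  + CF3 → C:1 F:3
Element totals:
  C: 6
  H: 9
  F: 3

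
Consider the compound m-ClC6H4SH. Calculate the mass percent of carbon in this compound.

Element totals:
  C: 6
  H: 5
  Cl: 1
  S: 1
Molecular formula: C6H5ClS.
Molar mass = 144.616 g/mol.
Mass from C: 6 × 12.011 = 72.066 g/mol.
%C = 72.066 / 144.616 × 100 = 49.83%.

49.83%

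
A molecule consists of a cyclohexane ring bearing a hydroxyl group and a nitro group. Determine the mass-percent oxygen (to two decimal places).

33.07%

Atom tally by fragment:
  cyclohexane ring core → C:6 H:12
  (− 2 ring H displaced by substituents)
  + OH → O:1 H:1
  + NO2 → N:1 O:2
Element totals:
  C: 6
  H: 11
  N: 1
  O: 3
Molecular formula: C6H11NO3.
Molar mass = 145.158 g/mol.
Mass from O: 3 × 15.999 = 47.997 g/mol.
%O = 47.997 / 145.158 × 100 = 33.07%.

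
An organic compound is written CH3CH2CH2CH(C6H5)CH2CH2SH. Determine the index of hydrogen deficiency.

Element totals:
  C: 12
  H: 18
  S: 1
Molecular formula: C12H18S.
DoU = (2C + 2 + N − H − X) / 2 = (2·12 + 2 + 0 − 18 − 0) / 2 = 4.

4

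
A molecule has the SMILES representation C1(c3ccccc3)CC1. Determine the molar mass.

118.18 g/mol

Atom tally by fragment:
  cyclopropane ring core → C:3 H:6
  (− 1 ring H displaced by substituents)
  + C6H5 → C:6 H:5
Element totals:
  C: 9
  H: 10
Molecular formula: C9H10.
  M = 9(12.011) + 10(1.008)
    = 108.099 + 10.080 = 118.179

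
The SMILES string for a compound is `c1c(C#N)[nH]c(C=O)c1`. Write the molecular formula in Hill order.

C6H4N2O

Atom tally by fragment:
  pyrrole ring core → C:4 H:5 N:1
  (− 2 ring H displaced by substituents)
  + CN → C:1 N:1
  + CHO → C:1 H:1 O:1
Element totals:
  C: 6
  H: 4
  N: 2
  O: 1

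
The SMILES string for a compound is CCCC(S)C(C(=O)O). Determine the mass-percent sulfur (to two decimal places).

Atom tally by fragment:
  CH3 → C:1 H:3
  CH2 → C:1 H:2
  CH2 → C:1 H:2
  CH(SH) → C:1 H:2 S:1
  CH2COOH → C:2 H:3 O:2
Element totals:
  C: 6
  H: 12
  O: 2
  S: 1
Molecular formula: C6H12O2S.
Molar mass = 148.220 g/mol.
Mass from S: 1 × 32.06 = 32.060 g/mol.
%S = 32.060 / 148.220 × 100 = 21.63%.

21.63%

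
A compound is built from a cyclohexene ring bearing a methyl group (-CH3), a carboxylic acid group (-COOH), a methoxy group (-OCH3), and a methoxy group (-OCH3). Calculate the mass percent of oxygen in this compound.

Atom tally by fragment:
  cyclohexene ring core → C:6 H:10
  (− 4 ring H displaced by substituents)
  + CH3 → C:1 H:3
  + COOH → C:1 H:1 O:2
  + OCH3 → C:1 H:3 O:1
  + OCH3 → C:1 H:3 O:1
Element totals:
  C: 10
  H: 16
  O: 4
Molecular formula: C10H16O4.
Molar mass = 200.234 g/mol.
Mass from O: 4 × 15.999 = 63.996 g/mol.
%O = 63.996 / 200.234 × 100 = 31.96%.

31.96%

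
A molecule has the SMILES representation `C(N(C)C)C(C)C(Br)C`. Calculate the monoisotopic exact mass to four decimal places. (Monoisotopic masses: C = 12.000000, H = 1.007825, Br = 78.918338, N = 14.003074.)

193.0466

Atom tally by fragment:
  (CH3)2NCH2 → C:3 H:8 N:1
  CH(CH3) → C:2 H:4
  CH(Br) → C:1 H:1 Br:1
  CH3 → C:1 H:3
Element totals:
  C: 7
  H: 16
  Br: 1
  N: 1
Molecular formula: C7H16BrN.
  M = 7(12.0) + 16(1.007825) + 78.918338 + 14.003074
    = 84.000000 + 16.125200 + 78.918338 + 14.003074 = 193.046612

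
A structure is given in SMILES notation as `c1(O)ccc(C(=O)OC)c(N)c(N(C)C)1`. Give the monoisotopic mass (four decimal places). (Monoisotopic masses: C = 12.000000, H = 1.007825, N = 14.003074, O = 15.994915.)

210.1004

Atom tally by fragment:
  benzene ring core → C:6 H:6
  (− 4 ring H displaced by substituents)
  + OH → O:1 H:1
  + COOCH3 → C:2 H:3 O:2
  + NH2 → N:1 H:2
  + N(CH3)2 → N:1 C:2 H:6
Element totals:
  C: 10
  H: 14
  N: 2
  O: 3
Molecular formula: C10H14N2O3.
  M = 10(12.0) + 14(1.007825) + 2(14.003074) + 3(15.994915)
    = 120.000000 + 14.109550 + 28.006148 + 47.984745 = 210.100443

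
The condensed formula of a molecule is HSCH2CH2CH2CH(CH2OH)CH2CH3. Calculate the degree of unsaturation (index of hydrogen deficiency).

0

Atom tally by fragment:
  HSCH2 → C:1 H:3 S:1
  CH2 → C:1 H:2
  CH2 → C:1 H:2
  CH(CH2OH) → C:2 H:4 O:1
  CH2 → C:1 H:2
  CH3 → C:1 H:3
Element totals:
  C: 7
  H: 16
  O: 1
  S: 1
Molecular formula: C7H16OS.
DoU = (2C + 2 + N − H − X) / 2 = (2·7 + 2 + 0 − 16 − 0) / 2 = 0.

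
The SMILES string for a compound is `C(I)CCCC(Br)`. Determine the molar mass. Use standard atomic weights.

Atom tally by fragment:
  ICH2 → C:1 H:2 I:1
  CH2 → C:1 H:2
  CH2 → C:1 H:2
  CH2 → C:1 H:2
  CH2Br → C:1 H:2 Br:1
Element totals:
  C: 5
  H: 10
  Br: 1
  I: 1
Molecular formula: C5H10BrI.
  M = 5(12.011) + 10(1.008) + 79.904 + 126.904
    = 60.055 + 10.080 + 79.904 + 126.904 = 276.943

276.94 g/mol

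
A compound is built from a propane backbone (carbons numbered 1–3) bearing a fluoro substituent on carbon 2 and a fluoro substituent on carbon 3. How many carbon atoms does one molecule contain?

3

Atom tally by fragment:
  CH3 → C:1 H:3
  CH(F) → C:1 H:1 F:1
  CH2F → C:1 H:2 F:1
Element totals:
  C: 3
  H: 6
  F: 2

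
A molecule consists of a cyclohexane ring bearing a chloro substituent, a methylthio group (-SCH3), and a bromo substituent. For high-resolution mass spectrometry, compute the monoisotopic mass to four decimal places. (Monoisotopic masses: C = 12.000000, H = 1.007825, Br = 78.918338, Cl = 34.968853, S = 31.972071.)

Atom tally by fragment:
  cyclohexane ring core → C:6 H:12
  (− 3 ring H displaced by substituents)
  + Cl → Cl:1
  + SCH3 → C:1 H:3 S:1
  + Br → Br:1
Element totals:
  C: 7
  H: 12
  Br: 1
  Cl: 1
  S: 1
Molecular formula: C7H12BrClS.
  M = 7(12.0) + 12(1.007825) + 78.918338 + 34.968853 + 31.972071
    = 84.000000 + 12.093900 + 78.918338 + 34.968853 + 31.972071 = 241.953162

241.9532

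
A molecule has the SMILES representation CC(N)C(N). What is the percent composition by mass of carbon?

48.61%

Atom tally by fragment:
  CH3 → C:1 H:3
  CH(NH2) → C:1 H:3 N:1
  CH2NH2 → C:1 H:4 N:1
Element totals:
  C: 3
  H: 10
  N: 2
Molecular formula: C3H10N2.
Molar mass = 74.127 g/mol.
Mass from C: 3 × 12.011 = 36.033 g/mol.
%C = 36.033 / 74.127 × 100 = 48.61%.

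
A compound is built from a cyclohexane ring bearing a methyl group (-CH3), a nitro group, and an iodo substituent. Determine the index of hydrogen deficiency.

Atom tally by fragment:
  cyclohexane ring core → C:6 H:12
  (− 3 ring H displaced by substituents)
  + CH3 → C:1 H:3
  + NO2 → N:1 O:2
  + I → I:1
Element totals:
  C: 7
  H: 12
  I: 1
  N: 1
  O: 2
Molecular formula: C7H12INO2.
DoU = (2C + 2 + N − H − X) / 2 = (2·7 + 2 + 1 − 12 − 1) / 2 = 2.

2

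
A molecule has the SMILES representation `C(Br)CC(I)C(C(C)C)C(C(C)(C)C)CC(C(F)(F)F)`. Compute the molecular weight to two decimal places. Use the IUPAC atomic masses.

471.18 g/mol

Atom tally by fragment:
  BrCH2 → C:1 H:2 Br:1
  CH2 → C:1 H:2
  CH(I) → C:1 H:1 I:1
  CH(CH(CH3)2) → C:4 H:8
  CH(C(CH3)3) → C:5 H:10
  CH2 → C:1 H:2
  CH2CF3 → C:2 H:2 F:3
Element totals:
  C: 15
  H: 27
  Br: 1
  F: 3
  I: 1
Molecular formula: C15H27BrF3I.
  M = 15(12.011) + 27(1.008) + 79.904 + 3(18.998) + 126.904
    = 180.165 + 27.216 + 79.904 + 56.994 + 126.904 = 471.183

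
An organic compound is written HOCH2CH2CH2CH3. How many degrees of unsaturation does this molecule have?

Atom tally by fragment:
  HOCH2CH2 → C:2 H:5 O:1
  CH2 → C:1 H:2
  CH3 → C:1 H:3
Element totals:
  C: 4
  H: 10
  O: 1
Molecular formula: C4H10O.
DoU = (2C + 2 + N − H − X) / 2 = (2·4 + 2 + 0 − 10 − 0) / 2 = 0.

0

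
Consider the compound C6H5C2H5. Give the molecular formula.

C8H10

Element totals:
  C: 8
  H: 10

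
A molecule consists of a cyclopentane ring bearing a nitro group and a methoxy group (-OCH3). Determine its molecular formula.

Atom tally by fragment:
  cyclopentane ring core → C:5 H:10
  (− 2 ring H displaced by substituents)
  + NO2 → N:1 O:2
  + OCH3 → C:1 H:3 O:1
Element totals:
  C: 6
  H: 11
  N: 1
  O: 3

C6H11NO3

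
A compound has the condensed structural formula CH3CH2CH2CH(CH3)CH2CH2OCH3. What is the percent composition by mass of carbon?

73.78%

Atom tally by fragment:
  CH3 → C:1 H:3
  CH2 → C:1 H:2
  CH2 → C:1 H:2
  CH(CH3) → C:2 H:4
  CH2 → C:1 H:2
  CH2OCH3 → C:2 H:5 O:1
Element totals:
  C: 8
  H: 18
  O: 1
Molecular formula: C8H18O.
Molar mass = 130.231 g/mol.
Mass from C: 8 × 12.011 = 96.088 g/mol.
%C = 96.088 / 130.231 × 100 = 73.78%.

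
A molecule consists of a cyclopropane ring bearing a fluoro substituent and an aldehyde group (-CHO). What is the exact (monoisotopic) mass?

Atom tally by fragment:
  cyclopropane ring core → C:3 H:6
  (− 2 ring H displaced by substituents)
  + F → F:1
  + CHO → C:1 H:1 O:1
Element totals:
  C: 4
  H: 5
  F: 1
  O: 1
Molecular formula: C4H5FO.
  M = 4(12.0) + 5(1.007825) + 18.998403 + 15.994915
    = 48.000000 + 5.039125 + 18.998403 + 15.994915 = 88.032443

88.0324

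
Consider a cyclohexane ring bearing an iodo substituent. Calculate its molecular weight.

210.06 g/mol

Atom tally by fragment:
  cyclohexane ring core → C:6 H:12
  (− 1 ring H displaced by substituents)
  + I → I:1
Element totals:
  C: 6
  H: 11
  I: 1
Molecular formula: C6H11I.
  M = 6(12.011) + 11(1.008) + 126.904
    = 72.066 + 11.088 + 126.904 = 210.058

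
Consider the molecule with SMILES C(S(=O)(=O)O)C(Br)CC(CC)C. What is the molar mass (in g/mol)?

259.16 g/mol

Atom tally by fragment:
  HO3SCH2 → C:1 H:3 S:1 O:3
  CH(Br) → C:1 H:1 Br:1
  CH2 → C:1 H:2
  CH(C2H5) → C:3 H:6
  CH3 → C:1 H:3
Element totals:
  C: 7
  H: 15
  Br: 1
  O: 3
  S: 1
Molecular formula: C7H15BrO3S.
  M = 7(12.011) + 15(1.008) + 79.904 + 3(15.999) + 32.06
    = 84.077 + 15.120 + 79.904 + 47.997 + 32.060 = 259.158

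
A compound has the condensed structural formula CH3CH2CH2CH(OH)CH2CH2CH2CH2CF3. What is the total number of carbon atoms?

Atom tally by fragment:
  CH3 → C:1 H:3
  CH2 → C:1 H:2
  CH2 → C:1 H:2
  CH(OH) → C:1 H:2 O:1
  CH2 → C:1 H:2
  CH2 → C:1 H:2
  CH2 → C:1 H:2
  CH2CF3 → C:2 H:2 F:3
Element totals:
  C: 9
  H: 17
  F: 3
  O: 1

9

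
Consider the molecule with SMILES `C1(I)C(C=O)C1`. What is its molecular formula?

C4H5IO

Atom tally by fragment:
  cyclopropane ring core → C:3 H:6
  (− 2 ring H displaced by substituents)
  + I → I:1
  + CHO → C:1 H:1 O:1
Element totals:
  C: 4
  H: 5
  I: 1
  O: 1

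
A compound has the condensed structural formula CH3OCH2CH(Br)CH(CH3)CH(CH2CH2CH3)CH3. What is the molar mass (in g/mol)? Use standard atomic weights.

Atom tally by fragment:
  CH3OCH2 → C:2 H:5 O:1
  CH(Br) → C:1 H:1 Br:1
  CH(CH3) → C:2 H:4
  CH(CH2CH2CH3) → C:4 H:8
  CH3 → C:1 H:3
Element totals:
  C: 10
  H: 21
  Br: 1
  O: 1
Molecular formula: C10H21BrO.
  M = 10(12.011) + 21(1.008) + 79.904 + 15.999
    = 120.110 + 21.168 + 79.904 + 15.999 = 237.181

237.18 g/mol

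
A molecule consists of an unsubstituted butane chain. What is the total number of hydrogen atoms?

10

Atom tally by fragment:
  CH3 → C:1 H:3
  CH2 → C:1 H:2
  CH2 → C:1 H:2
  CH3 → C:1 H:3
Element totals:
  C: 4
  H: 10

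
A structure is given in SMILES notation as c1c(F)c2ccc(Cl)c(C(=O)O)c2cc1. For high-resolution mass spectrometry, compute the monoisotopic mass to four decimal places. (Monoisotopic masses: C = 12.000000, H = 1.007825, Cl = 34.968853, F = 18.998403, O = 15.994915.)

Atom tally by fragment:
  naphthalene ring system core → C:10 H:8
  (− 3 ring H displaced by substituents)
  + F → F:1
  + Cl → Cl:1
  + COOH → C:1 H:1 O:2
Element totals:
  C: 11
  H: 6
  Cl: 1
  F: 1
  O: 2
Molecular formula: C11H6ClFO2.
  M = 11(12.0) + 6(1.007825) + 34.968853 + 18.998403 + 2(15.994915)
    = 132.000000 + 6.046950 + 34.968853 + 18.998403 + 31.989830 = 224.004036

224.0040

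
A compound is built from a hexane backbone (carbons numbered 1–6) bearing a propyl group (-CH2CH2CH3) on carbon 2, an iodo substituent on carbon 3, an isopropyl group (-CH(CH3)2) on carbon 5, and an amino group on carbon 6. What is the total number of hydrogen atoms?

Atom tally by fragment:
  CH3 → C:1 H:3
  CH(CH2CH2CH3) → C:4 H:8
  CH(I) → C:1 H:1 I:1
  CH2 → C:1 H:2
  CH(CH(CH3)2) → C:4 H:8
  CH2NH2 → C:1 H:4 N:1
Element totals:
  C: 12
  H: 26
  I: 1
  N: 1

26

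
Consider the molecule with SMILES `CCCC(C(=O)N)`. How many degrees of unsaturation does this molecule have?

Atom tally by fragment:
  CH3 → C:1 H:3
  CH2 → C:1 H:2
  CH2 → C:1 H:2
  CH2CONH2 → C:2 H:4 O:1 N:1
Element totals:
  C: 5
  H: 11
  N: 1
  O: 1
Molecular formula: C5H11NO.
DoU = (2C + 2 + N − H − X) / 2 = (2·5 + 2 + 1 − 11 − 0) / 2 = 1.

1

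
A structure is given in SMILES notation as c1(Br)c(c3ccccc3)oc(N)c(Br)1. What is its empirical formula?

Atom tally by fragment:
  furan ring core → C:4 H:4 O:1
  (− 4 ring H displaced by substituents)
  + Br → Br:1
  + C6H5 → C:6 H:5
  + NH2 → N:1 H:2
  + Br → Br:1
Element totals:
  C: 10
  H: 7
  Br: 2
  N: 1
  O: 1
Molecular formula: C10H7Br2NO.
gcd of subscripts (2, 10, 7, 1, 1) = 1, so the empirical formula equals the molecular formula.

C10H7Br2NO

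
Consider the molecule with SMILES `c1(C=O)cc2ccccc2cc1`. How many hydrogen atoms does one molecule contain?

8

Atom tally by fragment:
  naphthalene ring system core → C:10 H:8
  (− 1 ring H displaced by substituents)
  + CHO → C:1 H:1 O:1
Element totals:
  C: 11
  H: 8
  O: 1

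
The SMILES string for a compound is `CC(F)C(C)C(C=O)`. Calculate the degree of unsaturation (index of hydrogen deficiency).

1

Atom tally by fragment:
  CH3 → C:1 H:3
  CH(F) → C:1 H:1 F:1
  CH(CH3) → C:2 H:4
  CH2CHO → C:2 H:3 O:1
Element totals:
  C: 6
  H: 11
  F: 1
  O: 1
Molecular formula: C6H11FO.
DoU = (2C + 2 + N − H − X) / 2 = (2·6 + 2 + 0 − 11 − 1) / 2 = 1.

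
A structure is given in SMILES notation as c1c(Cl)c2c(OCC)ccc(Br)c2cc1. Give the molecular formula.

C12H10BrClO

Atom tally by fragment:
  naphthalene ring system core → C:10 H:8
  (− 3 ring H displaced by substituents)
  + Cl → Cl:1
  + OC2H5 → C:2 H:5 O:1
  + Br → Br:1
Element totals:
  C: 12
  H: 10
  Br: 1
  Cl: 1
  O: 1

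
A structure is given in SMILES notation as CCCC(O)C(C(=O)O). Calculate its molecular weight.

132.16 g/mol

Atom tally by fragment:
  CH3 → C:1 H:3
  CH2 → C:1 H:2
  CH2 → C:1 H:2
  CH(OH) → C:1 H:2 O:1
  CH2COOH → C:2 H:3 O:2
Element totals:
  C: 6
  H: 12
  O: 3
Molecular formula: C6H12O3.
  M = 6(12.011) + 12(1.008) + 3(15.999)
    = 72.066 + 12.096 + 47.997 = 132.159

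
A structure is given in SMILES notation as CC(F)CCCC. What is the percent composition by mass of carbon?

69.18%

Atom tally by fragment:
  CH3 → C:1 H:3
  CH(F) → C:1 H:1 F:1
  CH2 → C:1 H:2
  CH2 → C:1 H:2
  CH2 → C:1 H:2
  CH3 → C:1 H:3
Element totals:
  C: 6
  H: 13
  F: 1
Molecular formula: C6H13F.
Molar mass = 104.168 g/mol.
Mass from C: 6 × 12.011 = 72.066 g/mol.
%C = 72.066 / 104.168 × 100 = 69.18%.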